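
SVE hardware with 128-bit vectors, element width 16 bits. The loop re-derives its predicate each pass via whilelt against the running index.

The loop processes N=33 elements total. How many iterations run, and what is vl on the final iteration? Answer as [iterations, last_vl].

[iterations, last_vl] = [5, 1]

register lanes = 128/16 = 8
N=33: ⌈33/8⌉ = 5 iters; last vl = 33 − 4×8 = 1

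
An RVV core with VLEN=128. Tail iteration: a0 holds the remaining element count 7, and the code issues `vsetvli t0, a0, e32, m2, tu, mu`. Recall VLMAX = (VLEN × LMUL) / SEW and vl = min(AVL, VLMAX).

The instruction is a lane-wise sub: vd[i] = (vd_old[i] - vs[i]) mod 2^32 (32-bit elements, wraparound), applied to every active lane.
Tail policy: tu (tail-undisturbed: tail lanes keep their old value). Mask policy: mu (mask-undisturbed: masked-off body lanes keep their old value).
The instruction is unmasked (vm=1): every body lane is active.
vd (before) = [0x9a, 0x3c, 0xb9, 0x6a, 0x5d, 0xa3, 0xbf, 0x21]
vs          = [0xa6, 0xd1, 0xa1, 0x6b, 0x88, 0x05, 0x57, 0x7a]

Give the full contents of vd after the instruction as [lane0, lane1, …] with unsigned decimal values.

VLMAX = VLEN×LMUL/SEW = 128×2/32 = 8
vl ← min(7, 8) = 7
[0] sub(0x9a,0xa6) = 0xfffffff4
[1] sub(0x3c,0xd1) = 0xffffff6b
[2] sub(0xb9,0xa1) = 0x18
[3] sub(0x6a,0x6b) = 0xffffffff
[4] sub(0x5d,0x88) = 0xffffffd5
[5] sub(0xa3,0x05) = 0x9e
[6] sub(0xbf,0x57) = 0x68
[7] tail/keep = 0x21

vd = [4294967284, 4294967147, 24, 4294967295, 4294967253, 158, 104, 33]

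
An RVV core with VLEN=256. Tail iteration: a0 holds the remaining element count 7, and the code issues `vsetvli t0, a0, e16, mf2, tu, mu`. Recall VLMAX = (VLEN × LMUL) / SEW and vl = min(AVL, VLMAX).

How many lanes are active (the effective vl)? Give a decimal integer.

lanes per group: 256·1/2/16 = 8
vl ← min(7, 8) = 7

vl = 7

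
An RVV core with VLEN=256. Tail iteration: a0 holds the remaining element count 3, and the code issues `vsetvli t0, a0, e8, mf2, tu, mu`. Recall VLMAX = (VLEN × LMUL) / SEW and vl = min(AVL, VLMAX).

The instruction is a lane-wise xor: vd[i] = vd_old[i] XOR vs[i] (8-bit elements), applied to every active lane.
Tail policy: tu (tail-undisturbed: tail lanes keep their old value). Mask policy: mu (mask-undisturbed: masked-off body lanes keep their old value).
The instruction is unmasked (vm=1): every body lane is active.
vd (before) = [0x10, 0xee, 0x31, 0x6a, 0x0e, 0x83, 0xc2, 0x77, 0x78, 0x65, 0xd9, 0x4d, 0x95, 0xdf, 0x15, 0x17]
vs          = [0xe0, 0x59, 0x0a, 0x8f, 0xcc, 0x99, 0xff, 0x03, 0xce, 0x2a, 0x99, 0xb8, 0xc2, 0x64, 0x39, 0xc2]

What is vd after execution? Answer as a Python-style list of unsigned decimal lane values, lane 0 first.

vd = [240, 183, 59, 106, 14, 131, 194, 119, 120, 101, 217, 77, 149, 223, 21, 23]

lanes per group: 256·1/2/8 = 16
vl ← min(3, 16) = 3
  i=0: xor(0x10,0xe0) → 240
  i=1: xor(0xee,0x59) → 183
  i=2: xor(0x31,0x0a) → 59
  i=3: tail/keep → 106
  i=4: tail/keep → 14
  i=5: tail/keep → 131
  i=6: tail/keep → 194
  i=7: tail/keep → 119
  i=8: tail/keep → 120
  i=9: tail/keep → 101
  i=10: tail/keep → 217
  i=11: tail/keep → 77
  i=12: tail/keep → 149
  i=13: tail/keep → 223
  i=14: tail/keep → 21
  i=15: tail/keep → 23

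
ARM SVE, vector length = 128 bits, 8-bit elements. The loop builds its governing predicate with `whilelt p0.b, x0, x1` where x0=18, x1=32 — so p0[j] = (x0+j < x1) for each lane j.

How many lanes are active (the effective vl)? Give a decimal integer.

vl = 14

lane count: 128 div 8 = 16
active while 18+j < 32, i.e. j ∈ [0,14) capped at 16 ⇒ 14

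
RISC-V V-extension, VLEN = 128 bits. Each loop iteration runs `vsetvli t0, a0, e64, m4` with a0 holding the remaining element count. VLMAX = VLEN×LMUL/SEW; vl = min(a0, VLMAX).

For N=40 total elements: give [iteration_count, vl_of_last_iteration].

[iterations, last_vl] = [5, 8]

lanes per group: 128·4/64 = 8
N=40: ⌈40/8⌉ = 5 iters; last vl = 40 − 4×8 = 8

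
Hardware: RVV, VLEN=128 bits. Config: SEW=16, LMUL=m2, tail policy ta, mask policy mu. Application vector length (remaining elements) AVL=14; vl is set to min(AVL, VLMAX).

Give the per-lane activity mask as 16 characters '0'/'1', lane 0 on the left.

predicate = 1111111111111100

VLMAX = (128 × 2) / 16 = 16 lanes
vl ← min(14, 16) = 14
bits (lane 0 leftmost): 1111111111111100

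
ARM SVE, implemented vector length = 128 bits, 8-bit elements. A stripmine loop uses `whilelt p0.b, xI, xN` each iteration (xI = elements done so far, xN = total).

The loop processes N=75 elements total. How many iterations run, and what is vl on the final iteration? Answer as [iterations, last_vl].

register lanes = 128/8 = 16
iterations = ceil(75/16) = 5; final-pass vl = 11

[iterations, last_vl] = [5, 11]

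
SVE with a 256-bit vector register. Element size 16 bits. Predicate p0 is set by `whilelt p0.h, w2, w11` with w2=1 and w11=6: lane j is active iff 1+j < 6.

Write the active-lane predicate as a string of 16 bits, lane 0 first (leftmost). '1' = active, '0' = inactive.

predicate = 1111100000000000

register lanes = 256/16 = 16
active while 1+j < 6, i.e. j ∈ [0,5) capped at 16 ⇒ 5
bits (lane 0 leftmost): 1111100000000000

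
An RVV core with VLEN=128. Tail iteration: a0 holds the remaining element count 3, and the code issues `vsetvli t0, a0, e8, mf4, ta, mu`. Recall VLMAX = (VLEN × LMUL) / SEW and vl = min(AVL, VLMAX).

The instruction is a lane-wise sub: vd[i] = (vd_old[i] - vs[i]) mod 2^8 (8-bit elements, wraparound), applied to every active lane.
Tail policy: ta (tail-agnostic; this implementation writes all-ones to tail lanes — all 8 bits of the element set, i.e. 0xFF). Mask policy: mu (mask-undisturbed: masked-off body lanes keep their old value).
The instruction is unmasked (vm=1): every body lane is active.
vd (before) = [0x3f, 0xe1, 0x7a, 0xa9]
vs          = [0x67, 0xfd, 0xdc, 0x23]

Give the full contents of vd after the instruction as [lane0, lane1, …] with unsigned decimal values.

VLMAX = (128 × 1/4) / 8 = 4 lanes
AVL=3 ≤ VLMAX=4, so vl = 3
vd[0] sub(0x3f,0x67) -> 0xd8
vd[1] sub(0xe1,0xfd) -> 0xe4
vd[2] sub(0x7a,0xdc) -> 0x9e
vd[3] tail/ones -> 0xff

vd = [216, 228, 158, 255]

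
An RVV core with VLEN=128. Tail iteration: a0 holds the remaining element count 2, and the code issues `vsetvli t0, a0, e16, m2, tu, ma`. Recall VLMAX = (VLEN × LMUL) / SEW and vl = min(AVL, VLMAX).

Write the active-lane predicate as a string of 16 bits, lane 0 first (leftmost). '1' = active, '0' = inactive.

lanes per group: 128·2/16 = 16
vl ← min(2, 16) = 2
bits (lane 0 leftmost): 1100000000000000

predicate = 1100000000000000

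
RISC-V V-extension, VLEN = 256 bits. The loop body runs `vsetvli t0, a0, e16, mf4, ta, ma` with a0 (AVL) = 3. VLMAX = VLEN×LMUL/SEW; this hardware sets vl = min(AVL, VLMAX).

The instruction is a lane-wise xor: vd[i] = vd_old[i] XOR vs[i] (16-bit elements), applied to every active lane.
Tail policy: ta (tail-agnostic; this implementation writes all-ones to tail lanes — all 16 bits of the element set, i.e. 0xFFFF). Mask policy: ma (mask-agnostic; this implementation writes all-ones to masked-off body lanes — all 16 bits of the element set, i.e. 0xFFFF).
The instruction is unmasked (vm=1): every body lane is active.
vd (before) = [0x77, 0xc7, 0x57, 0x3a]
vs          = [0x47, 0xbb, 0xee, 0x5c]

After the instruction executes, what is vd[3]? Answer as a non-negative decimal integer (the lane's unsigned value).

VLMAX = VLEN×LMUL/SEW = 256×1/4/16 = 4
AVL=3 ≤ VLMAX=4, so vl = 3
  i=0: xor(0x77,0x47) → 48
  i=1: xor(0xc7,0xbb) → 124
  i=2: xor(0x57,0xee) → 185
  i=3: tail/ones → 65535

vd[3] = 65535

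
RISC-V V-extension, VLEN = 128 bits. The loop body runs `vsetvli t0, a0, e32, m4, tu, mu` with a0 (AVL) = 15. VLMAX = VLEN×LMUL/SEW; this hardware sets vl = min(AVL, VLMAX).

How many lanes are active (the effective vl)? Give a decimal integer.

VLMAX = VLEN×LMUL/SEW = 128×4/32 = 16
AVL=15 ≤ VLMAX=16, so vl = 15

vl = 15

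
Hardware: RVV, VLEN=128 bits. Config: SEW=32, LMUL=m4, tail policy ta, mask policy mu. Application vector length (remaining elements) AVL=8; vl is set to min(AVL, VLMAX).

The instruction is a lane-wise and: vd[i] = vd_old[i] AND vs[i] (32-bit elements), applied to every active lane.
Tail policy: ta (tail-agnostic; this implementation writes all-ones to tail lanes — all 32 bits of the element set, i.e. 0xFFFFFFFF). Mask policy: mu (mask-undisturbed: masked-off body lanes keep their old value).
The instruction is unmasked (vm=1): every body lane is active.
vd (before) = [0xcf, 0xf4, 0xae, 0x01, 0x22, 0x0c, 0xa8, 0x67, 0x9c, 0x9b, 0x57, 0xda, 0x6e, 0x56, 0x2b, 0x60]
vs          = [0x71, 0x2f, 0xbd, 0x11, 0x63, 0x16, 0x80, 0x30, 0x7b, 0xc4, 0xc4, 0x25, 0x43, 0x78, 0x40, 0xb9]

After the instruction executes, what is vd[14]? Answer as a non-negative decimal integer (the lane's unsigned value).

VLMAX = VLEN×LMUL/SEW = 128×4/32 = 16
vl = min(AVL, VLMAX) = min(8, 16) = 8
  i=0: and(0xcf,0x71) → 65
  i=1: and(0xf4,0x2f) → 36
  i=2: and(0xae,0xbd) → 172
  i=3: and(0x01,0x11) → 1
  i=4: and(0x22,0x63) → 34
  i=5: and(0x0c,0x16) → 4
  i=6: and(0xa8,0x80) → 128
  i=7: and(0x67,0x30) → 32
  i=8: tail/ones → 4294967295
  i=9: tail/ones → 4294967295
  i=10: tail/ones → 4294967295
  i=11: tail/ones → 4294967295
  i=12: tail/ones → 4294967295
  i=13: tail/ones → 4294967295
  i=14: tail/ones → 4294967295
  i=15: tail/ones → 4294967295

vd[14] = 4294967295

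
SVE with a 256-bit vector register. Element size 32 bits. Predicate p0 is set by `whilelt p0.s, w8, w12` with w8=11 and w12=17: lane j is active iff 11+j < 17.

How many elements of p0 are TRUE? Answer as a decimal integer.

lane count: 256 div 32 = 8
p0[j] = (11+j < 17); true for j=0..5 → 6 lanes set

vl = 6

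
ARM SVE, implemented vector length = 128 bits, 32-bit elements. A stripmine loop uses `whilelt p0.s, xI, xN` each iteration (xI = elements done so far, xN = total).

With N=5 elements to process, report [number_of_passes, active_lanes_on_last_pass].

[iterations, last_vl] = [2, 1]

128-bit reg / 32-bit elem → 4 lanes
N=5: ⌈5/4⌉ = 2 iters; last vl = 5 − 1×4 = 1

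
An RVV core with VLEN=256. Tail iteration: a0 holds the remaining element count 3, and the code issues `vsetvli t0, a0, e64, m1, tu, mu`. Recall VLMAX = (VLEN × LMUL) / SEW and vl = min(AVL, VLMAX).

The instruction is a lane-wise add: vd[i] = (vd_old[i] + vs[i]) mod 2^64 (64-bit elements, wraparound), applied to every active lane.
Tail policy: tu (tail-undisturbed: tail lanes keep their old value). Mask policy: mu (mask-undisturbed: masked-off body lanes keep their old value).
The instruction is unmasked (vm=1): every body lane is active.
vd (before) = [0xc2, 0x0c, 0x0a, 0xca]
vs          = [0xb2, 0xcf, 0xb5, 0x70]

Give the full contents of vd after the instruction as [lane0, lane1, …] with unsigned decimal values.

lanes per group: 256·1/64 = 4
AVL=3 ≤ VLMAX=4, so vl = 3
lane  0: add(0xc2,0xb2) ⇒ 0x174
lane  1: add(0x0c,0xcf) ⇒ 0xdb
lane  2: add(0x0a,0xb5) ⇒ 0xbf
lane  3: tail/keep ⇒ 0xca

vd = [372, 219, 191, 202]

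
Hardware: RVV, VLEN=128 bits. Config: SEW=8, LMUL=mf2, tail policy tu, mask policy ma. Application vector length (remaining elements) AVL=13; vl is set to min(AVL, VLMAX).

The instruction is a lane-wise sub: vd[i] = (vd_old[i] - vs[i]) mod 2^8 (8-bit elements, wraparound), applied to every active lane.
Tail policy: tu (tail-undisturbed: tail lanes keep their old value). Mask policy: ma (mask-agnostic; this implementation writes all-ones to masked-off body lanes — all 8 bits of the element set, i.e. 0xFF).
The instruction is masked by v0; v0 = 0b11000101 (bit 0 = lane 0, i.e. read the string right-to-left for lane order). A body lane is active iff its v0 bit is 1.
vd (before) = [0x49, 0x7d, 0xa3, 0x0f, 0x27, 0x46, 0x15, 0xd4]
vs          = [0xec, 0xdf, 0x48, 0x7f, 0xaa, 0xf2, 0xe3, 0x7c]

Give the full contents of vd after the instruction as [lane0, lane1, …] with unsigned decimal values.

VLMAX = (128 × 1/2) / 8 = 8 lanes
vl ← min(13, 8) = 8
[0] sub(0x49,0xec) = 0x5d
[1] mask-off/ones = 0xff
[2] sub(0xa3,0x48) = 0x5b
[3] mask-off/ones = 0xff
[4] mask-off/ones = 0xff
[5] mask-off/ones = 0xff
[6] sub(0x15,0xe3) = 0x32
[7] sub(0xd4,0x7c) = 0x58

vd = [93, 255, 91, 255, 255, 255, 50, 88]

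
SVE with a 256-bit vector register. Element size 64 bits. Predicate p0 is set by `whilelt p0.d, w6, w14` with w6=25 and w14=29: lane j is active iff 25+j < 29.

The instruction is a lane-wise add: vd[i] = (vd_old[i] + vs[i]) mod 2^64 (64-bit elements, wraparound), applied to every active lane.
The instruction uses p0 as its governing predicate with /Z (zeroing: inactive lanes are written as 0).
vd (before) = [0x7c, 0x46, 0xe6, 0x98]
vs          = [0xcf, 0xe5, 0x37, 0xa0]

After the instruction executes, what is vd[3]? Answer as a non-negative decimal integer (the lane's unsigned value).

vd[3] = 312

register lanes = 256/64 = 4
active while 25+j < 29, i.e. j ∈ [0,4) capped at 4 ⇒ 4
[0] add(0x7c,0xcf) = 0x14b
[1] add(0x46,0xe5) = 0x12b
[2] add(0xe6,0x37) = 0x11d
[3] add(0x98,0xa0) = 0x138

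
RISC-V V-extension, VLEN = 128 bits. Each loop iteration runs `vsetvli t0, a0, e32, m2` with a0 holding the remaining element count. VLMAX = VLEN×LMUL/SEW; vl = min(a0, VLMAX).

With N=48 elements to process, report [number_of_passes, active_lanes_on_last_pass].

[iterations, last_vl] = [6, 8]

VLMAX = (128 × 2) / 32 = 8 lanes
48 elements at 8/iter → 6 passes, remainder 8 on the last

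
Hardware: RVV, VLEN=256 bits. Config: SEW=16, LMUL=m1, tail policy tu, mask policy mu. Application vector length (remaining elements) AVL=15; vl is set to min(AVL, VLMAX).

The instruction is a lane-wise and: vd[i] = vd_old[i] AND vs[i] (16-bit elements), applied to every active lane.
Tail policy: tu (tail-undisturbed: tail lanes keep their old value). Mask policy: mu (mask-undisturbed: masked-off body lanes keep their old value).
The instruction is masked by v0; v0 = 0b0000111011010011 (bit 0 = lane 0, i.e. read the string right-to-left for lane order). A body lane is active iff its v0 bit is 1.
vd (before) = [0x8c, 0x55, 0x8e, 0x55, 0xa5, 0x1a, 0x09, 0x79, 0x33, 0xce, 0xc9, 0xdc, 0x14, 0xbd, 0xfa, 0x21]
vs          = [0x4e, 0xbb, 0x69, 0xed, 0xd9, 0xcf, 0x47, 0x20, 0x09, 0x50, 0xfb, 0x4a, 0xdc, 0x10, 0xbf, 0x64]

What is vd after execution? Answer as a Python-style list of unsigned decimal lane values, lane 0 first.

vd = [12, 17, 142, 85, 129, 26, 1, 32, 51, 64, 201, 72, 20, 189, 250, 33]

VLMAX = VLEN×LMUL/SEW = 256×1/16 = 16
vl = min(AVL, VLMAX) = min(15, 16) = 15
vd[0] and(0x8c,0x4e) -> 0x0c
vd[1] and(0x55,0xbb) -> 0x11
vd[2] mask-off/keep -> 0x8e
vd[3] mask-off/keep -> 0x55
vd[4] and(0xa5,0xd9) -> 0x81
vd[5] mask-off/keep -> 0x1a
vd[6] and(0x09,0x47) -> 0x01
vd[7] and(0x79,0x20) -> 0x20
vd[8] mask-off/keep -> 0x33
vd[9] and(0xce,0x50) -> 0x40
vd[10] and(0xc9,0xfb) -> 0xc9
vd[11] and(0xdc,0x4a) -> 0x48
vd[12] mask-off/keep -> 0x14
vd[13] mask-off/keep -> 0xbd
vd[14] mask-off/keep -> 0xfa
vd[15] tail/keep -> 0x21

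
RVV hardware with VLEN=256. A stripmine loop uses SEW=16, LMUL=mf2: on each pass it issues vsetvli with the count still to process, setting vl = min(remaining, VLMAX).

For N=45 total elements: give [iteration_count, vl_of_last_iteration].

[iterations, last_vl] = [6, 5]

lanes per group: 256·1/2/16 = 8
N=45: ⌈45/8⌉ = 6 iters; last vl = 45 − 5×8 = 5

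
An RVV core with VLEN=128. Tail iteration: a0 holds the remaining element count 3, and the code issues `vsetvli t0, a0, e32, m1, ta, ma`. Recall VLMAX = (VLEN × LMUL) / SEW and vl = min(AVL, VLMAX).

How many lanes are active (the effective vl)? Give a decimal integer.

vl = 3

VLMAX = (128 × 1) / 32 = 4 lanes
vl = min(AVL, VLMAX) = min(3, 4) = 3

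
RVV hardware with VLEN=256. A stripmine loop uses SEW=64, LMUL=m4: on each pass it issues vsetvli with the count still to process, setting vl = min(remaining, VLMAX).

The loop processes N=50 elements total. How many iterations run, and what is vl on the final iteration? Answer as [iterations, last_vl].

[iterations, last_vl] = [4, 2]

VLMAX = VLEN×LMUL/SEW = 256×4/64 = 16
50 elements at 16/iter → 4 passes, remainder 2 on the last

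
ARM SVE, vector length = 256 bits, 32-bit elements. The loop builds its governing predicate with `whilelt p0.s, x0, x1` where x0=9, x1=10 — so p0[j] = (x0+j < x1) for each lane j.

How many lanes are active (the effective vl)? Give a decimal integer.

vl = 1

register lanes = 256/32 = 8
p0[j] = (9+j < 10); true for j=0..0 → 1 lanes set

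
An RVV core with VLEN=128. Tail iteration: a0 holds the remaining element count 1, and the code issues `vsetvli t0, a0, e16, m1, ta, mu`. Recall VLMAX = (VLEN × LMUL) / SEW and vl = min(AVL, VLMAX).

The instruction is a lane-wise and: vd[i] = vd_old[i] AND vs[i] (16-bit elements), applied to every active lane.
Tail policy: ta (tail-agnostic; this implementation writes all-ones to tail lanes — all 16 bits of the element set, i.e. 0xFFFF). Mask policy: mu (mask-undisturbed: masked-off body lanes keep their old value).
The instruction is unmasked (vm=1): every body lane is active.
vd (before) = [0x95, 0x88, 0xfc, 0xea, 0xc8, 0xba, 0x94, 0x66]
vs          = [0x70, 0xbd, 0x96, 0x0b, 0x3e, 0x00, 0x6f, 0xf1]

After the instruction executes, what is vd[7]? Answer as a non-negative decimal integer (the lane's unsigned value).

VLMAX = (128 × 1) / 16 = 8 lanes
vl ← min(1, 8) = 1
lane  0: and(0x95,0x70) ⇒ 0x10
lane  1: tail/ones ⇒ 0xffff
lane  2: tail/ones ⇒ 0xffff
lane  3: tail/ones ⇒ 0xffff
lane  4: tail/ones ⇒ 0xffff
lane  5: tail/ones ⇒ 0xffff
lane  6: tail/ones ⇒ 0xffff
lane  7: tail/ones ⇒ 0xffff

vd[7] = 65535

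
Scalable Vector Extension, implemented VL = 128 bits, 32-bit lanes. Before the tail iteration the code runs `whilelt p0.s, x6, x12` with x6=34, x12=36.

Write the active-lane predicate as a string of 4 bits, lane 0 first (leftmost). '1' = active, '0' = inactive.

predicate = 1100

128-bit reg / 32-bit elem → 4 lanes
p0[j] = (34+j < 36); true for j=0..1 → 2 lanes set
bits (lane 0 leftmost): 1100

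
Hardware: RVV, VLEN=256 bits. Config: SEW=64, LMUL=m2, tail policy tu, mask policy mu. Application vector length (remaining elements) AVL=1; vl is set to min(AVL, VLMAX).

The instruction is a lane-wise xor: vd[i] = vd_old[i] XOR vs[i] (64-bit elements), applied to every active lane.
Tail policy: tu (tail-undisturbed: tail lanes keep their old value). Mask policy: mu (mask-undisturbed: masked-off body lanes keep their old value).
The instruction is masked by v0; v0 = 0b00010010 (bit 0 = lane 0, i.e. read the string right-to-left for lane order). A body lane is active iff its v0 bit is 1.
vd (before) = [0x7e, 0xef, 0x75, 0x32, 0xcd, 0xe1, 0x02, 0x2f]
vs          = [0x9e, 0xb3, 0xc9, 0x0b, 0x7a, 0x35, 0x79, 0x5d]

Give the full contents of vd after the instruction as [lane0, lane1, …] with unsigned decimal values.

vd = [126, 239, 117, 50, 205, 225, 2, 47]

VLMAX = (256 × 2) / 64 = 8 lanes
vl ← min(1, 8) = 1
lane  0: mask-off/keep ⇒ 0x7e
lane  1: tail/keep ⇒ 0xef
lane  2: tail/keep ⇒ 0x75
lane  3: tail/keep ⇒ 0x32
lane  4: tail/keep ⇒ 0xcd
lane  5: tail/keep ⇒ 0xe1
lane  6: tail/keep ⇒ 0x02
lane  7: tail/keep ⇒ 0x2f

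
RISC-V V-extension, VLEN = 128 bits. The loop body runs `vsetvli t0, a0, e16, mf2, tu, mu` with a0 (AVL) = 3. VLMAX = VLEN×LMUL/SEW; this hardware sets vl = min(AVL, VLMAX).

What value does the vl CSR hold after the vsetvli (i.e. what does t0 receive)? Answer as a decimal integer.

vl = 3

VLMAX = (128 × 1/2) / 16 = 4 lanes
AVL=3 ≤ VLMAX=4, so vl = 3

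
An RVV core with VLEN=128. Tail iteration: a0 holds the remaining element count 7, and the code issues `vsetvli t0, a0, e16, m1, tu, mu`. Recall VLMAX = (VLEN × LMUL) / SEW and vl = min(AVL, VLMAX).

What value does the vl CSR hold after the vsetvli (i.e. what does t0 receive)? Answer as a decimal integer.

vl = 7

VLMAX = VLEN×LMUL/SEW = 128×1/16 = 8
AVL=7 ≤ VLMAX=8, so vl = 7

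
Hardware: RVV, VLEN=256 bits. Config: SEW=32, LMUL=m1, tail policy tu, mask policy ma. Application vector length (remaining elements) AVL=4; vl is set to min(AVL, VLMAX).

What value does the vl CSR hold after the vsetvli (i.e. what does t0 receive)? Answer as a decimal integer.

vl = 4

lanes per group: 256·1/32 = 8
AVL=4 ≤ VLMAX=8, so vl = 4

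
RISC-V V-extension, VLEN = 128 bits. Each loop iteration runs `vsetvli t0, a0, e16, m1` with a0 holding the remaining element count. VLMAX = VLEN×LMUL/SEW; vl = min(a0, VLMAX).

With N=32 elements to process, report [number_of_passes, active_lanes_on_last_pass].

[iterations, last_vl] = [4, 8]

VLMAX = VLEN×LMUL/SEW = 128×1/16 = 8
32 elements at 8/iter → 4 passes, remainder 8 on the last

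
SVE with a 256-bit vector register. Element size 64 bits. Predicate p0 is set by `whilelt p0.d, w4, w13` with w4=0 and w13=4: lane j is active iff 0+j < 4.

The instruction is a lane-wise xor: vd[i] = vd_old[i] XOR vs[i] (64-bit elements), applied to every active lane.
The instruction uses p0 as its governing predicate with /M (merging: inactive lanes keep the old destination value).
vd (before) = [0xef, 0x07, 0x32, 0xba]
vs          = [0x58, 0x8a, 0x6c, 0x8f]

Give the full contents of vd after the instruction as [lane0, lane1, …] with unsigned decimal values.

256-bit reg / 64-bit elem → 4 lanes
active while 0+j < 4, i.e. j ∈ [0,4) capped at 4 ⇒ 4
[0] xor(0xef,0x58) = 0xb7
[1] xor(0x07,0x8a) = 0x8d
[2] xor(0x32,0x6c) = 0x5e
[3] xor(0xba,0x8f) = 0x35

vd = [183, 141, 94, 53]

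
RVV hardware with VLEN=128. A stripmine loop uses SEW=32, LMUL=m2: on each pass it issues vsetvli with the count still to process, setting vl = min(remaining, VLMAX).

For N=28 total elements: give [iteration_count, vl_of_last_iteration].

[iterations, last_vl] = [4, 4]

VLMAX = (128 × 2) / 32 = 8 lanes
iterations = ceil(28/8) = 4; final-pass vl = 4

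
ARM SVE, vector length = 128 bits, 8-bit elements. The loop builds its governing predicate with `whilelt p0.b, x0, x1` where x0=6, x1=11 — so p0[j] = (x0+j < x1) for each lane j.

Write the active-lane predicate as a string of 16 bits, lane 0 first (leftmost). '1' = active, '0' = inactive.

predicate = 1111100000000000

lane count: 128 div 8 = 16
active while 6+j < 11, i.e. j ∈ [0,5) capped at 16 ⇒ 5
bits (lane 0 leftmost): 1111100000000000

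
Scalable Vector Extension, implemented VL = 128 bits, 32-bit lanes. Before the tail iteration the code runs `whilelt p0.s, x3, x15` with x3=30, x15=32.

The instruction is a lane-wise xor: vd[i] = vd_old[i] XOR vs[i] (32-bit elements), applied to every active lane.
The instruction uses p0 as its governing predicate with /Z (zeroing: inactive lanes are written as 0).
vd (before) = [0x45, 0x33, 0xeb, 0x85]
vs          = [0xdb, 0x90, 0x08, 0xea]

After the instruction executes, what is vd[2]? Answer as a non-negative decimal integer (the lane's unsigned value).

lane count: 128 div 32 = 4
whilelt: lane j active iff 30+j < 32 → j < 2 → 2 active
vd[0] xor(0x45,0xdb) -> 0x9e
vd[1] xor(0x33,0x90) -> 0xa3
vd[2] tail/zero -> 0x00
vd[3] tail/zero -> 0x00

vd[2] = 0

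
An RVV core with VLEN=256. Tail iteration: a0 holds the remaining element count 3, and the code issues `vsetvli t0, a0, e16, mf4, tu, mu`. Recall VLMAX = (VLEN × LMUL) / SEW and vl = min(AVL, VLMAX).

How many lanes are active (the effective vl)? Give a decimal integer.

lanes per group: 256·1/4/16 = 4
vl ← min(3, 4) = 3

vl = 3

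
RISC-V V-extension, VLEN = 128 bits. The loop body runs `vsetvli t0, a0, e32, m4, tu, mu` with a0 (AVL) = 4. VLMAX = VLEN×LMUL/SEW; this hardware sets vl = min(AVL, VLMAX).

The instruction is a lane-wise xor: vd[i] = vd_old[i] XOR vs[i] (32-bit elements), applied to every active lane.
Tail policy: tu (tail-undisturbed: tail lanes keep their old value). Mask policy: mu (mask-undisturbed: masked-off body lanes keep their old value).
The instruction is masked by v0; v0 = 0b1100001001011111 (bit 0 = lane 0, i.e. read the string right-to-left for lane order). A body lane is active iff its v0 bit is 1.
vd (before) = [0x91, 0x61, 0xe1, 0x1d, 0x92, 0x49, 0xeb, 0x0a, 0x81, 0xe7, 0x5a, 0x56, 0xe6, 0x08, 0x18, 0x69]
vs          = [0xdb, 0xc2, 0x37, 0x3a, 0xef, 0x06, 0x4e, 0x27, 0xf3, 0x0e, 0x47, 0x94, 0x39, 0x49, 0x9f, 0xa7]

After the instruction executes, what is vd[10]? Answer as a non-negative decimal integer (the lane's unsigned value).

VLMAX = (128 × 4) / 32 = 16 lanes
vl = min(AVL, VLMAX) = min(4, 16) = 4
vd[0] xor(0x91,0xdb) -> 0x4a
vd[1] xor(0x61,0xc2) -> 0xa3
vd[2] xor(0xe1,0x37) -> 0xd6
vd[3] xor(0x1d,0x3a) -> 0x27
vd[4] tail/keep -> 0x92
vd[5] tail/keep -> 0x49
vd[6] tail/keep -> 0xeb
vd[7] tail/keep -> 0x0a
vd[8] tail/keep -> 0x81
vd[9] tail/keep -> 0xe7
vd[10] tail/keep -> 0x5a
vd[11] tail/keep -> 0x56
vd[12] tail/keep -> 0xe6
vd[13] tail/keep -> 0x08
vd[14] tail/keep -> 0x18
vd[15] tail/keep -> 0x69

vd[10] = 90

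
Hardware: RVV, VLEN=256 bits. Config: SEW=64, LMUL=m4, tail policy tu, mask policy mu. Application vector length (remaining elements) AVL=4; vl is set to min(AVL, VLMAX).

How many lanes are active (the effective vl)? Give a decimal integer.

VLMAX = VLEN×LMUL/SEW = 256×4/64 = 16
vl = min(AVL, VLMAX) = min(4, 16) = 4

vl = 4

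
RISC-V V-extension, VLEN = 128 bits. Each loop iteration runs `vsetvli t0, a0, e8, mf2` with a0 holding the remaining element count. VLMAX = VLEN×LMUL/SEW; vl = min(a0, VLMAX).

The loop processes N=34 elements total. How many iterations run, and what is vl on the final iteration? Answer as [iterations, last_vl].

[iterations, last_vl] = [5, 2]

VLMAX = VLEN×LMUL/SEW = 128×1/2/8 = 8
iterations = ceil(34/8) = 5; final-pass vl = 2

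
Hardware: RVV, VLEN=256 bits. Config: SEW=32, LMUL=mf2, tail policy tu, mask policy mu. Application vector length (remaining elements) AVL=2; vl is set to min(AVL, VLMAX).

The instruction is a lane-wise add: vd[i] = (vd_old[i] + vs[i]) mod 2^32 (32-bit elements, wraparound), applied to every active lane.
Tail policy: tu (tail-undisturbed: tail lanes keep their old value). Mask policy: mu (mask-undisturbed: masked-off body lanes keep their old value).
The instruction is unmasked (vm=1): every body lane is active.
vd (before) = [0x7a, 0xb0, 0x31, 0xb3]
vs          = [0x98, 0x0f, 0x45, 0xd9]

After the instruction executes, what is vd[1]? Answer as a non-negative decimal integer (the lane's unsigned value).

lanes per group: 256·1/2/32 = 4
vl ← min(2, 4) = 2
lane  0: add(0x7a,0x98) ⇒ 0x112
lane  1: add(0xb0,0x0f) ⇒ 0xbf
lane  2: tail/keep ⇒ 0x31
lane  3: tail/keep ⇒ 0xb3

vd[1] = 191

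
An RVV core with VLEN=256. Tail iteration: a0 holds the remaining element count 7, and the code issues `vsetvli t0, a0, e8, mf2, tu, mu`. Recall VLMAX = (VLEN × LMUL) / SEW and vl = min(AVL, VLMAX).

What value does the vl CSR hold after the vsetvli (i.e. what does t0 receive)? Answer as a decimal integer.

vl = 7

lanes per group: 256·1/2/8 = 16
vl = min(AVL, VLMAX) = min(7, 16) = 7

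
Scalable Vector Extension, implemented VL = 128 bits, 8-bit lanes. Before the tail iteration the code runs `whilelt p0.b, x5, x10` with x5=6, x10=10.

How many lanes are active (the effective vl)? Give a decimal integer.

lane count: 128 div 8 = 16
whilelt: lane j active iff 6+j < 10 → j < 4 → 4 active

vl = 4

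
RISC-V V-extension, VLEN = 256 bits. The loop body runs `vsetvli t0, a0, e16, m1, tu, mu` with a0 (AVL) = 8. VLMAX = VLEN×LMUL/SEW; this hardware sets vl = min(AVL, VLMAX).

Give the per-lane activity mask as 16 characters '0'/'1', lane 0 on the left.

predicate = 1111111100000000

VLMAX = (256 × 1) / 16 = 16 lanes
vl = min(AVL, VLMAX) = min(8, 16) = 8
bits (lane 0 leftmost): 1111111100000000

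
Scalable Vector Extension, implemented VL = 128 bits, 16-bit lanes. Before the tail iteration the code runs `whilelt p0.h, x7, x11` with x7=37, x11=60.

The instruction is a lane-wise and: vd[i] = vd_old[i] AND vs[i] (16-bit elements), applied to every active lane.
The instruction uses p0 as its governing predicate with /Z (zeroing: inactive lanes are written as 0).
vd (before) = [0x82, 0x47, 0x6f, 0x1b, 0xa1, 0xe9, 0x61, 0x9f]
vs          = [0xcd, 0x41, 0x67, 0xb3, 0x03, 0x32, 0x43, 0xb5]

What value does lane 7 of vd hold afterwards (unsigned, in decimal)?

register lanes = 128/16 = 8
whilelt: lane j active iff 37+j < 60 → j < 23 → 8 active
lane  0: and(0x82,0xcd) ⇒ 0x80
lane  1: and(0x47,0x41) ⇒ 0x41
lane  2: and(0x6f,0x67) ⇒ 0x67
lane  3: and(0x1b,0xb3) ⇒ 0x13
lane  4: and(0xa1,0x03) ⇒ 0x01
lane  5: and(0xe9,0x32) ⇒ 0x20
lane  6: and(0x61,0x43) ⇒ 0x41
lane  7: and(0x9f,0xb5) ⇒ 0x95

vd[7] = 149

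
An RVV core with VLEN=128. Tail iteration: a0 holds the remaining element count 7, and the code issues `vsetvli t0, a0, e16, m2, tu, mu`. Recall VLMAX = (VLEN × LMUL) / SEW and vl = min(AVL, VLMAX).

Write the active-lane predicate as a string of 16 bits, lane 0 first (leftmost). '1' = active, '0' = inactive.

predicate = 1111111000000000

VLMAX = (128 × 2) / 16 = 16 lanes
vl = min(AVL, VLMAX) = min(7, 16) = 7
bits (lane 0 leftmost): 1111111000000000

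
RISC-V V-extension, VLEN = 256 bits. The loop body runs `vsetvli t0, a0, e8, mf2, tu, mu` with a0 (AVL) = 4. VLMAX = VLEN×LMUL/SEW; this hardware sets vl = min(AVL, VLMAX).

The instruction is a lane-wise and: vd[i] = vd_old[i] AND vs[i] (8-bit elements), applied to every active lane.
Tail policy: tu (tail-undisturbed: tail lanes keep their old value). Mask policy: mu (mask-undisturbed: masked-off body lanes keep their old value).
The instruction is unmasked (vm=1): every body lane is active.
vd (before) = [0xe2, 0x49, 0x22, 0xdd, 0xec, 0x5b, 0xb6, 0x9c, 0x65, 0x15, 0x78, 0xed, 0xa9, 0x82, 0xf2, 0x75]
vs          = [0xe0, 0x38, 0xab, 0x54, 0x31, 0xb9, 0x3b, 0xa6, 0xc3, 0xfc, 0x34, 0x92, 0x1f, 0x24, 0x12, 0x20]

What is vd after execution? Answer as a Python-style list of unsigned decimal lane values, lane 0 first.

lanes per group: 256·1/2/8 = 16
vl = min(AVL, VLMAX) = min(4, 16) = 4
  i=0: and(0xe2,0xe0) → 224
  i=1: and(0x49,0x38) → 8
  i=2: and(0x22,0xab) → 34
  i=3: and(0xdd,0x54) → 84
  i=4: tail/keep → 236
  i=5: tail/keep → 91
  i=6: tail/keep → 182
  i=7: tail/keep → 156
  i=8: tail/keep → 101
  i=9: tail/keep → 21
  i=10: tail/keep → 120
  i=11: tail/keep → 237
  i=12: tail/keep → 169
  i=13: tail/keep → 130
  i=14: tail/keep → 242
  i=15: tail/keep → 117

vd = [224, 8, 34, 84, 236, 91, 182, 156, 101, 21, 120, 237, 169, 130, 242, 117]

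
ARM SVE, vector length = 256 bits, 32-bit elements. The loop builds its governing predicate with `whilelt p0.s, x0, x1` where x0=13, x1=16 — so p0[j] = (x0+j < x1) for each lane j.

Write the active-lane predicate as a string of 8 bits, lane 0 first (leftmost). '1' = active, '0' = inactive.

predicate = 11100000

register lanes = 256/32 = 8
active while 13+j < 16, i.e. j ∈ [0,3) capped at 8 ⇒ 3
bits (lane 0 leftmost): 11100000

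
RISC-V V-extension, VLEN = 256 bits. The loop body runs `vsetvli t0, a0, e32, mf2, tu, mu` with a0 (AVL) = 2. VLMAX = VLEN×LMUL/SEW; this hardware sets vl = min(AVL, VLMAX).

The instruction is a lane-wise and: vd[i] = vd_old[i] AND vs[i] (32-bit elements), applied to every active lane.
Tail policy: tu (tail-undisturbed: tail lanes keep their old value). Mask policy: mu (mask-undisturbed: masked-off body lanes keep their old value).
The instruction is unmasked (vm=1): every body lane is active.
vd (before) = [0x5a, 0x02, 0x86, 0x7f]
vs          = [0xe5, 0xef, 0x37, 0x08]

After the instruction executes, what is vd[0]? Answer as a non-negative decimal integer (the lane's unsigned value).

vd[0] = 64

lanes per group: 256·1/2/32 = 4
vl ← min(2, 4) = 2
[0] and(0x5a,0xe5) = 0x40
[1] and(0x02,0xef) = 0x02
[2] tail/keep = 0x86
[3] tail/keep = 0x7f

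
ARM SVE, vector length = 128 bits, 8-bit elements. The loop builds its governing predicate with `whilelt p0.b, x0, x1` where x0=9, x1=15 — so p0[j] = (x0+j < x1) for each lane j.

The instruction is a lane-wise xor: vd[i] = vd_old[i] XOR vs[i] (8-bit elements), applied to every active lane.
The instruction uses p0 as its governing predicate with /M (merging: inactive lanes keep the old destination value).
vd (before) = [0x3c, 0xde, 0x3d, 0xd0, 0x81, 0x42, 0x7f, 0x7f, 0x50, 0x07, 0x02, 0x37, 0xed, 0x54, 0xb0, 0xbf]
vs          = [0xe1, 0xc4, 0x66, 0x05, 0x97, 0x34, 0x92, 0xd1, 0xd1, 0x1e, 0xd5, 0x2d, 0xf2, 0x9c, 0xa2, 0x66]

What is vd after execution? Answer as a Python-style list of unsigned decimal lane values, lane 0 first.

vd = [221, 26, 91, 213, 22, 118, 127, 127, 80, 7, 2, 55, 237, 84, 176, 191]

128-bit reg / 8-bit elem → 16 lanes
whilelt: lane j active iff 9+j < 15 → j < 6 → 6 active
[0] xor(0x3c,0xe1) = 0xdd
[1] xor(0xde,0xc4) = 0x1a
[2] xor(0x3d,0x66) = 0x5b
[3] xor(0xd0,0x05) = 0xd5
[4] xor(0x81,0x97) = 0x16
[5] xor(0x42,0x34) = 0x76
[6] tail/keep = 0x7f
[7] tail/keep = 0x7f
[8] tail/keep = 0x50
[9] tail/keep = 0x07
[10] tail/keep = 0x02
[11] tail/keep = 0x37
[12] tail/keep = 0xed
[13] tail/keep = 0x54
[14] tail/keep = 0xb0
[15] tail/keep = 0xbf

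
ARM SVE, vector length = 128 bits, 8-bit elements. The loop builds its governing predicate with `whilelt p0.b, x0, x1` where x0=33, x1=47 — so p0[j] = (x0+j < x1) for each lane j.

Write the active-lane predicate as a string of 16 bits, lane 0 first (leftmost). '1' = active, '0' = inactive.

predicate = 1111111111111100

register lanes = 128/8 = 16
whilelt: lane j active iff 33+j < 47 → j < 14 → 14 active
bits (lane 0 leftmost): 1111111111111100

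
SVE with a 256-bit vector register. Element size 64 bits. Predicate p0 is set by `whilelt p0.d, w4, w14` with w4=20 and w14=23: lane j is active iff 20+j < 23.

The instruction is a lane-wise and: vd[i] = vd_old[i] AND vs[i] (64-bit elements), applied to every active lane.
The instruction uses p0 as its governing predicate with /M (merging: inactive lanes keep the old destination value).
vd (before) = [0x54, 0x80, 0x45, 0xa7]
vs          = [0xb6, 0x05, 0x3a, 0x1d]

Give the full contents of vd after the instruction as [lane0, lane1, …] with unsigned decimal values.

lane count: 256 div 64 = 4
p0[j] = (20+j < 23); true for j=0..2 → 3 lanes set
  i=0: and(0x54,0xb6) → 20
  i=1: and(0x80,0x05) → 0
  i=2: and(0x45,0x3a) → 0
  i=3: tail/keep → 167

vd = [20, 0, 0, 167]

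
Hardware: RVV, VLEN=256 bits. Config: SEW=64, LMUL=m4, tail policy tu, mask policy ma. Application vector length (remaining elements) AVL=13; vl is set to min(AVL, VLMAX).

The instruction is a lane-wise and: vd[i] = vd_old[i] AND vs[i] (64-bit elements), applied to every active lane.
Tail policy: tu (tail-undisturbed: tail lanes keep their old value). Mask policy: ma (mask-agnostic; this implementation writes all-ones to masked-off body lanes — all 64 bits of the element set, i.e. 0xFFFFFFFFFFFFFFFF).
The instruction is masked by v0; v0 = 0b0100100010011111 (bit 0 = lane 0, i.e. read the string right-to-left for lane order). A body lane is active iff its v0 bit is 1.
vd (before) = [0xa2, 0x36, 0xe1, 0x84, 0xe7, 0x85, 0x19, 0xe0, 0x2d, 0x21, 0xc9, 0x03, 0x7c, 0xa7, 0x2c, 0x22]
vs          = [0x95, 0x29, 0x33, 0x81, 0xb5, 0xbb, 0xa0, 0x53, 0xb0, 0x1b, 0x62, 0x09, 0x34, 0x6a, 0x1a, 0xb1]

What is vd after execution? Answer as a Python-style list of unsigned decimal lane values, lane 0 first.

vd = [128, 32, 33, 128, 165, 18446744073709551615, 18446744073709551615, 64, 18446744073709551615, 18446744073709551615, 18446744073709551615, 1, 18446744073709551615, 167, 44, 34]

VLMAX = VLEN×LMUL/SEW = 256×4/64 = 16
AVL=13 ≤ VLMAX=16, so vl = 13
[0] and(0xa2,0x95) = 0x80
[1] and(0x36,0x29) = 0x20
[2] and(0xe1,0x33) = 0x21
[3] and(0x84,0x81) = 0x80
[4] and(0xe7,0xb5) = 0xa5
[5] mask-off/ones = 0xffffffffffffffff
[6] mask-off/ones = 0xffffffffffffffff
[7] and(0xe0,0x53) = 0x40
[8] mask-off/ones = 0xffffffffffffffff
[9] mask-off/ones = 0xffffffffffffffff
[10] mask-off/ones = 0xffffffffffffffff
[11] and(0x03,0x09) = 0x01
[12] mask-off/ones = 0xffffffffffffffff
[13] tail/keep = 0xa7
[14] tail/keep = 0x2c
[15] tail/keep = 0x22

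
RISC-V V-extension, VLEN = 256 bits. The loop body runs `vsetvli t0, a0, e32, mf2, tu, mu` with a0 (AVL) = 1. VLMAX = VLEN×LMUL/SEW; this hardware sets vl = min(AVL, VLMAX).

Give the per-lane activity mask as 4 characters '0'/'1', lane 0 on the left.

lanes per group: 256·1/2/32 = 4
AVL=1 ≤ VLMAX=4, so vl = 1
bits (lane 0 leftmost): 1000

predicate = 1000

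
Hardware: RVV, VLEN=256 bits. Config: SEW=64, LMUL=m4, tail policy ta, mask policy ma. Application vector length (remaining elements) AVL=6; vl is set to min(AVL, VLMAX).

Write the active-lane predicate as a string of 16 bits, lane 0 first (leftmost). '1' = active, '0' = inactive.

VLMAX = VLEN×LMUL/SEW = 256×4/64 = 16
vl ← min(6, 16) = 6
bits (lane 0 leftmost): 1111110000000000

predicate = 1111110000000000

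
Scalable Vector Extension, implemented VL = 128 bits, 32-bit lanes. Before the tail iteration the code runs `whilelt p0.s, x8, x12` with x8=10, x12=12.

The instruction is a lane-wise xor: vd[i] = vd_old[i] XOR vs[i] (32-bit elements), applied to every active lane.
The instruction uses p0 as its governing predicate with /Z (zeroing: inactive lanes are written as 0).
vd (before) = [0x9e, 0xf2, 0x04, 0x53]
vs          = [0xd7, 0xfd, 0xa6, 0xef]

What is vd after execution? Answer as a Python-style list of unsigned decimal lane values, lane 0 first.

register lanes = 128/32 = 4
whilelt: lane j active iff 10+j < 12 → j < 2 → 2 active
[0] xor(0x9e,0xd7) = 0x49
[1] xor(0xf2,0xfd) = 0x0f
[2] tail/zero = 0x00
[3] tail/zero = 0x00

vd = [73, 15, 0, 0]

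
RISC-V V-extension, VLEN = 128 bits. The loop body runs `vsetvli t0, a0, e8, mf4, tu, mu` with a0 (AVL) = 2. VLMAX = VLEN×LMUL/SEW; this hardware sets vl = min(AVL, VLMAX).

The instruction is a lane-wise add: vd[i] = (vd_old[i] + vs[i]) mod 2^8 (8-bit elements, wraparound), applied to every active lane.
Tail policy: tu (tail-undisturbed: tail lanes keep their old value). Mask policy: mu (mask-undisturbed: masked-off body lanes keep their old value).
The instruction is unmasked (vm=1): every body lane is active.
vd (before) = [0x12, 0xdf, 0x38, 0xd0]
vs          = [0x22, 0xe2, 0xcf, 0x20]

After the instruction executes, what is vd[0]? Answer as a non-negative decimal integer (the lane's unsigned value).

vd[0] = 52

lanes per group: 128·1/4/8 = 4
AVL=2 ≤ VLMAX=4, so vl = 2
vd[0] add(0x12,0x22) -> 0x34
vd[1] add(0xdf,0xe2) -> 0xc1
vd[2] tail/keep -> 0x38
vd[3] tail/keep -> 0xd0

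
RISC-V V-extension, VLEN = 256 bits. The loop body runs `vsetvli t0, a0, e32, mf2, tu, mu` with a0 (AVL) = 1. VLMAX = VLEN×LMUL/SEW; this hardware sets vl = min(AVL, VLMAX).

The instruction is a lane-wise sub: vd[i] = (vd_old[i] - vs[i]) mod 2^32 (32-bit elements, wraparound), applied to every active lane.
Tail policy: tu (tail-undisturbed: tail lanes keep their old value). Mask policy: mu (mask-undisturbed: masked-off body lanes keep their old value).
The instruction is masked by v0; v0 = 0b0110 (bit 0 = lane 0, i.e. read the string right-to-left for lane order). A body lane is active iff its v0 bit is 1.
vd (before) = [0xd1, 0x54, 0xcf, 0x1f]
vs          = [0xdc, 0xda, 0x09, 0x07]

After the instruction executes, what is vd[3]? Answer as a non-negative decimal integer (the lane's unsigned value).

VLMAX = VLEN×LMUL/SEW = 256×1/2/32 = 4
AVL=1 ≤ VLMAX=4, so vl = 1
  i=0: mask-off/keep → 209
  i=1: tail/keep → 84
  i=2: tail/keep → 207
  i=3: tail/keep → 31

vd[3] = 31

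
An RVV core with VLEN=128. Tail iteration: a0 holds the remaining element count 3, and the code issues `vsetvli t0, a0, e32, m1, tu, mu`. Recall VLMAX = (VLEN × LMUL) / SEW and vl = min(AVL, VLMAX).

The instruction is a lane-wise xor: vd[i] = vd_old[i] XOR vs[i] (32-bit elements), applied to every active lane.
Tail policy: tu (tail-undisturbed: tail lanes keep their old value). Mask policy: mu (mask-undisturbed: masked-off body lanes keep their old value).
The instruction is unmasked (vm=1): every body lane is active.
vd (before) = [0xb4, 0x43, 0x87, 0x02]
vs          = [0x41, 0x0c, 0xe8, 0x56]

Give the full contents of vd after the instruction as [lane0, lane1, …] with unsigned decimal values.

VLMAX = (128 × 1) / 32 = 4 lanes
AVL=3 ≤ VLMAX=4, so vl = 3
  i=0: xor(0xb4,0x41) → 245
  i=1: xor(0x43,0x0c) → 79
  i=2: xor(0x87,0xe8) → 111
  i=3: tail/keep → 2

vd = [245, 79, 111, 2]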